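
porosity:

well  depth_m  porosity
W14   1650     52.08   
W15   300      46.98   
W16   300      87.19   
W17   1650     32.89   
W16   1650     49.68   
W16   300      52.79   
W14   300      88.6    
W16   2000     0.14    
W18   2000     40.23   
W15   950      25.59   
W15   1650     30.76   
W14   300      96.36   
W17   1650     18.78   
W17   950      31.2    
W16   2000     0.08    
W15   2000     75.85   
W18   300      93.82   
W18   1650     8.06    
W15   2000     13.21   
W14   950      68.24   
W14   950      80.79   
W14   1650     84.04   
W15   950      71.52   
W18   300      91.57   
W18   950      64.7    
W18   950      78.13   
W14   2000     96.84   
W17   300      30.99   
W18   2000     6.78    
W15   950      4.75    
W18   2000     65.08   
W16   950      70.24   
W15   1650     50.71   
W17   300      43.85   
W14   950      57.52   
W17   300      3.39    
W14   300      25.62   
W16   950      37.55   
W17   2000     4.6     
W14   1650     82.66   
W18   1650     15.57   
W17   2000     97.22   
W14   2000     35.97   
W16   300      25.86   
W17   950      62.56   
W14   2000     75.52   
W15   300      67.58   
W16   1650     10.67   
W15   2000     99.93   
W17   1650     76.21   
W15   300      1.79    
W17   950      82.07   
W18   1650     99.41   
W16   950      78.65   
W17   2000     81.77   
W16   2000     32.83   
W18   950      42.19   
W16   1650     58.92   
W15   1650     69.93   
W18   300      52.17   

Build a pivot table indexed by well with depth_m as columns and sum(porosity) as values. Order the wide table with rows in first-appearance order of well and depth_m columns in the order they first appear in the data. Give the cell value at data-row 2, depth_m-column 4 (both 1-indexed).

101.86

With rows in first-appearance order of well, row 2 is well=W15. depth_m columns in first-appearance order: 1650, 300, 2000, 950; column 4 is 950.
Long rows with well=W15, depth_m=950: 25.59 + 71.52 + 4.75 = 101.86.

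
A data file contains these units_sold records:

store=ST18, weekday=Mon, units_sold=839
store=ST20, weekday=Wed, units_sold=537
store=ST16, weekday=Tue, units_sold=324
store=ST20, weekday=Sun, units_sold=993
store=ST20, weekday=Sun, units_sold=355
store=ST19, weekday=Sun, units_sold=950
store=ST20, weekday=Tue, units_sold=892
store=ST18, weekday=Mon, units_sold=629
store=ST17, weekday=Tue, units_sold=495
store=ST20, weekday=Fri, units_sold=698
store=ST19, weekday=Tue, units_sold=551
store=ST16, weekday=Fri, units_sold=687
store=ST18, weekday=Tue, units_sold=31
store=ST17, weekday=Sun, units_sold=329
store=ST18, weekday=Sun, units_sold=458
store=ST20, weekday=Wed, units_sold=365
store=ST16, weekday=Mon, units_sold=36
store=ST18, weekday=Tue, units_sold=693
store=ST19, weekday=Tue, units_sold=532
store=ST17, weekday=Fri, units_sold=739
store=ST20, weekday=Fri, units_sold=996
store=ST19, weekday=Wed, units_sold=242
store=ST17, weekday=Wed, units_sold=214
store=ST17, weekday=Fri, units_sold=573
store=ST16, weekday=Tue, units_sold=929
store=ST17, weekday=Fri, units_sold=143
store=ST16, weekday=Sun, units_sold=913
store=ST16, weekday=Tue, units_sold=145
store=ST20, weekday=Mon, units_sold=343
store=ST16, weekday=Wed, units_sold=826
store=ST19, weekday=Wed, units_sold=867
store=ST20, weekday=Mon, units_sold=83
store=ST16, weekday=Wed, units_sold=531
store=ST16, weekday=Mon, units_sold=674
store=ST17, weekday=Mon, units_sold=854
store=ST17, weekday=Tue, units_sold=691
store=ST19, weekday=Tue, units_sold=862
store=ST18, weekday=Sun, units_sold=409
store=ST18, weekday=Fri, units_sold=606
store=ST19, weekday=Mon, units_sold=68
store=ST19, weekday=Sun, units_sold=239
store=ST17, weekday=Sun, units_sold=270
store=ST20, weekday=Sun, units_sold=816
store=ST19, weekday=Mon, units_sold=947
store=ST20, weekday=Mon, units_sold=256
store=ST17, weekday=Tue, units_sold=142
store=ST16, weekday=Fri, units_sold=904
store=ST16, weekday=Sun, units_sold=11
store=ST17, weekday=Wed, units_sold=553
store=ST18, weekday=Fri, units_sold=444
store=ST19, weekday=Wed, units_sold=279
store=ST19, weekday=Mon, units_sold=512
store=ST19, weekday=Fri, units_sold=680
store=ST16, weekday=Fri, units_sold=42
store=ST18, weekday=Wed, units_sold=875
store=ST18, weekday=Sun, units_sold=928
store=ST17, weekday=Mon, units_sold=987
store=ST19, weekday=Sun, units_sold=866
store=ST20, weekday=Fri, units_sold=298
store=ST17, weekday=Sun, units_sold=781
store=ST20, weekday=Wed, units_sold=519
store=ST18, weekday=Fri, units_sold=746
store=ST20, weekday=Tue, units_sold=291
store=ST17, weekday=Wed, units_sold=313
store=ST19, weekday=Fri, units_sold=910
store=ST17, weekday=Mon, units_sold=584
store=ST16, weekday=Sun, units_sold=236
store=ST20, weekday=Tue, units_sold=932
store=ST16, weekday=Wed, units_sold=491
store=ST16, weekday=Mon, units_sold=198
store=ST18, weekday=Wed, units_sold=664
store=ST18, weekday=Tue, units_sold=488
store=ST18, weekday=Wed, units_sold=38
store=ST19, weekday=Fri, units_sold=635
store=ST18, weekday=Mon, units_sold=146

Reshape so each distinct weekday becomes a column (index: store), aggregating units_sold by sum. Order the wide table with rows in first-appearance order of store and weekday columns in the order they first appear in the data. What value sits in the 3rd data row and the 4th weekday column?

1160

With rows in first-appearance order of store, row 3 is store=ST16. weekday columns in first-appearance order: Mon, Wed, Tue, Sun, Fri; column 4 is Sun.
Long rows with store=ST16, weekday=Sun: 913 + 11 + 236 = 1160.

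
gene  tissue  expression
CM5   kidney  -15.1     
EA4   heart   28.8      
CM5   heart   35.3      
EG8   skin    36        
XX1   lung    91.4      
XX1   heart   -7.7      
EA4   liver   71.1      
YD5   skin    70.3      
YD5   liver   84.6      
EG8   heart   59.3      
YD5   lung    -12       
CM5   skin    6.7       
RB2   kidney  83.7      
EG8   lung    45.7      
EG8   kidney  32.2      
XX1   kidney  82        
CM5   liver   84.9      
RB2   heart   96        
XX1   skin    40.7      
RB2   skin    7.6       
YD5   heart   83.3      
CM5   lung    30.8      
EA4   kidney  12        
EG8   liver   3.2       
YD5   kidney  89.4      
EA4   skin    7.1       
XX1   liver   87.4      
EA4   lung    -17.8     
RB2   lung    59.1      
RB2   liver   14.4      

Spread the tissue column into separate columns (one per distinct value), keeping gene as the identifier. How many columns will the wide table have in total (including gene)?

6

1 column for gene plus 5 distinct tissue values → 6 columns.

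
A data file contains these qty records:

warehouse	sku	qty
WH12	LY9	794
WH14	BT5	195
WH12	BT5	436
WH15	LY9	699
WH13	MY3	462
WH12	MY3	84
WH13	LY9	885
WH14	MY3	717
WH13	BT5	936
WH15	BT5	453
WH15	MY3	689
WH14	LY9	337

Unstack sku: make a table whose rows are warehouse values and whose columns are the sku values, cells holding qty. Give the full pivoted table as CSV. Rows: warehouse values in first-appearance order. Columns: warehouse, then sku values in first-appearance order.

Columns: warehouse plus the 3 distinct sku values (LY9, BT5, MY3).
For example, row WH12 column LY9 takes qty=794 from the long row (WH12, LY9).

warehouse,LY9,BT5,MY3
WH12,794,436,84
WH14,337,195,717
WH15,699,453,689
WH13,885,936,462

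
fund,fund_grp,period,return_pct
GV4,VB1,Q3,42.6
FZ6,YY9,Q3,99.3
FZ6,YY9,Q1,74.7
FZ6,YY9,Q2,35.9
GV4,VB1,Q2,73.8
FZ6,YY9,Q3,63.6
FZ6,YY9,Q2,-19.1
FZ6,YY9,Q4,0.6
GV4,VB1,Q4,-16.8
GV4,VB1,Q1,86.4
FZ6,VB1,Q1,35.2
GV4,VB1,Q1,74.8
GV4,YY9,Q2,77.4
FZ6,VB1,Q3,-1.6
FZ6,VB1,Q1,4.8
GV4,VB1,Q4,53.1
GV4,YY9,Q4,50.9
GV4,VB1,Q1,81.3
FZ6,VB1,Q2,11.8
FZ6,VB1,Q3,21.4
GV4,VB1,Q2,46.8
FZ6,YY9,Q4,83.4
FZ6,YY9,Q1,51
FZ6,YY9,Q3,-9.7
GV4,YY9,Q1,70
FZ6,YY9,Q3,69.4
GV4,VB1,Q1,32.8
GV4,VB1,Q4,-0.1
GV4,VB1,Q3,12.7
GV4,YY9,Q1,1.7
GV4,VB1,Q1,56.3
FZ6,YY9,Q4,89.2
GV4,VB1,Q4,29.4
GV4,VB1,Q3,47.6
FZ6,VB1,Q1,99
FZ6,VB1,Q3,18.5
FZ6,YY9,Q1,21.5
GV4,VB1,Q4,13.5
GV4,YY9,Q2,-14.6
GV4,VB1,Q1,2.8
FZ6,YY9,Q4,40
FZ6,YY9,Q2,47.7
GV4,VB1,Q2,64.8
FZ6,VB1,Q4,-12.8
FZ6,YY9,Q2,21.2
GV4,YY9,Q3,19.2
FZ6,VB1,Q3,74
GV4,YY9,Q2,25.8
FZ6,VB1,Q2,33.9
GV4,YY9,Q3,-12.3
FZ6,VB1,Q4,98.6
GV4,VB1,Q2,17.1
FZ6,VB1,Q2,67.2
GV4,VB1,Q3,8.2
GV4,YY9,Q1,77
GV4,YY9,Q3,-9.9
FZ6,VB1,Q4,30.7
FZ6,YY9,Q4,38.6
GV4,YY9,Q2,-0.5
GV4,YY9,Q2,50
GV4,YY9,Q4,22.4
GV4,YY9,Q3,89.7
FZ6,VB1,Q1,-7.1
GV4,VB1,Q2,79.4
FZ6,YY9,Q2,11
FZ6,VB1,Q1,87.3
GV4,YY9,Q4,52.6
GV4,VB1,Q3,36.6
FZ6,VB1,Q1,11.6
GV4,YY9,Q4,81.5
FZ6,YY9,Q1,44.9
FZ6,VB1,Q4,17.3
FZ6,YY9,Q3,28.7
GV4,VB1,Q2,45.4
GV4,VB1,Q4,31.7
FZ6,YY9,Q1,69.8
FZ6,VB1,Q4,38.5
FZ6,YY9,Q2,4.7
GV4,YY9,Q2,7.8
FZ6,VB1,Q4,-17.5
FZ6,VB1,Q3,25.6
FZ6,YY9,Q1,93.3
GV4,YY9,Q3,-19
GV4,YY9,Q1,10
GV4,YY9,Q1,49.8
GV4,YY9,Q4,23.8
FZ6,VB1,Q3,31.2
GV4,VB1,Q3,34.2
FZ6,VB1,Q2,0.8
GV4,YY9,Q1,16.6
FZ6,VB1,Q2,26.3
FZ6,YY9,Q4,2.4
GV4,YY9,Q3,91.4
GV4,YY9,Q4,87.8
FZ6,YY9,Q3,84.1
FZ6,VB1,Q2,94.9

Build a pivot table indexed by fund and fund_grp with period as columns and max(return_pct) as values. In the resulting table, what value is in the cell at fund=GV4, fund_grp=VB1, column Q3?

Rows with fund=GV4, fund_grp=VB1 and period=Q3: return_pct values are 42.6, 12.7, 47.6, 8.2, 36.6, 34.2.
max(42.6, 12.7, 47.6, 8.2, 36.6, 34.2) = 47.6.

47.6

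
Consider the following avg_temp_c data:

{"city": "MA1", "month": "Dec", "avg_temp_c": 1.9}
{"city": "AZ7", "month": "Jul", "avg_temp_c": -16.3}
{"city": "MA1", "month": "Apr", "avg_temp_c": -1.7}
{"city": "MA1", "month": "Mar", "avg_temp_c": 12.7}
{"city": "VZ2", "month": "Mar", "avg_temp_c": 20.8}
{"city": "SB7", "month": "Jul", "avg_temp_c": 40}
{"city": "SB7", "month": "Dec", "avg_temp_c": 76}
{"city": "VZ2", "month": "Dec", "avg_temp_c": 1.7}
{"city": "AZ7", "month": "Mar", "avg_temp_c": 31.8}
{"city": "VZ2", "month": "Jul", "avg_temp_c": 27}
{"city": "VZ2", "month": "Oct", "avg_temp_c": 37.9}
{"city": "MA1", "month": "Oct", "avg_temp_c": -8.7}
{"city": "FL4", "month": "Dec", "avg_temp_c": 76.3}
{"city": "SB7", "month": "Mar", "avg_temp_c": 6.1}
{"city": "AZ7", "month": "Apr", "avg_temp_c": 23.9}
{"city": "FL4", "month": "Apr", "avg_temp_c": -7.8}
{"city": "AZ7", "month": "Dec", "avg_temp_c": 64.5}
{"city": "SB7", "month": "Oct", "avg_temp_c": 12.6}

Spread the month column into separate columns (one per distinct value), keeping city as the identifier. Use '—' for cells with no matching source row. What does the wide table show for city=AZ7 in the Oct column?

No long-format row has city=AZ7 and month=Oct, so the cell is —.

—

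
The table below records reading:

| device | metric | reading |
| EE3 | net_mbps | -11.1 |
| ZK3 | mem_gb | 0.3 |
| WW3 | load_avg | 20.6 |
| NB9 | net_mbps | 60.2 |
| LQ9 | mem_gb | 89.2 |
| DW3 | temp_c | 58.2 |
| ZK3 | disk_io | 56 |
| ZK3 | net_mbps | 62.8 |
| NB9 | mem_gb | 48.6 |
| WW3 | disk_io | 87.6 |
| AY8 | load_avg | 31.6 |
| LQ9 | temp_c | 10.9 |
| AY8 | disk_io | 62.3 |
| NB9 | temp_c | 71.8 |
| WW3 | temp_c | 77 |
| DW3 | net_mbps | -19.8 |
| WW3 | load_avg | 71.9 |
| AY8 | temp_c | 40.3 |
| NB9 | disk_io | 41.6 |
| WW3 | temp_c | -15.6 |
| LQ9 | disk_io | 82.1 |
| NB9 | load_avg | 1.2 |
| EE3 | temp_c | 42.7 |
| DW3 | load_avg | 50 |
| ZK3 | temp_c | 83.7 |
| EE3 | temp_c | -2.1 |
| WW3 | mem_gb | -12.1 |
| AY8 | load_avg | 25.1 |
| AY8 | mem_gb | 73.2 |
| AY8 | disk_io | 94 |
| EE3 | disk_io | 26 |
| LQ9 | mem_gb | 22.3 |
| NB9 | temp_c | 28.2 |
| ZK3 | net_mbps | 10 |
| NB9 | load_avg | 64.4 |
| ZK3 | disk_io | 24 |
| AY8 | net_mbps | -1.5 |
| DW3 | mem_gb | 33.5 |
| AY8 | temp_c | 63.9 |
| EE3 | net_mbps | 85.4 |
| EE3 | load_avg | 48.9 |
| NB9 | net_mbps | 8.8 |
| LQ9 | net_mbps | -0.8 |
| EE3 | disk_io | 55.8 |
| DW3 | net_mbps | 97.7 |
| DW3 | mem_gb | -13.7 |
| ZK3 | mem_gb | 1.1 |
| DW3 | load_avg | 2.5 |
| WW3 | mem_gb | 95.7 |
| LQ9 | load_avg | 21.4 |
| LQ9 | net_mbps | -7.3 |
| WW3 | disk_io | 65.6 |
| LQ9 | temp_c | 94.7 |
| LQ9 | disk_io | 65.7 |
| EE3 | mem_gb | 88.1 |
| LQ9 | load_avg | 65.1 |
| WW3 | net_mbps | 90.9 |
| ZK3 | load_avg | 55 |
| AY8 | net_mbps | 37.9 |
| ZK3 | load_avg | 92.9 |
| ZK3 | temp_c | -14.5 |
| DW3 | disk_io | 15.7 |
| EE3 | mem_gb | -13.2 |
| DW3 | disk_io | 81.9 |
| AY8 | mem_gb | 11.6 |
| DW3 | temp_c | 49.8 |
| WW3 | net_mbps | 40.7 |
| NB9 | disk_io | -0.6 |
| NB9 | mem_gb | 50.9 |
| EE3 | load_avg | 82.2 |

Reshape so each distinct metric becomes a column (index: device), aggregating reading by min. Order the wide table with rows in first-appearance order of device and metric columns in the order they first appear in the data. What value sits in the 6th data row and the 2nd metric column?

-13.7

With rows in first-appearance order of device, row 6 is device=DW3. metric columns in first-appearance order: net_mbps, mem_gb, load_avg, temp_c, disk_io; column 2 is mem_gb.
Long rows with device=DW3, metric=mem_gb: min(33.5, -13.7) = -13.7.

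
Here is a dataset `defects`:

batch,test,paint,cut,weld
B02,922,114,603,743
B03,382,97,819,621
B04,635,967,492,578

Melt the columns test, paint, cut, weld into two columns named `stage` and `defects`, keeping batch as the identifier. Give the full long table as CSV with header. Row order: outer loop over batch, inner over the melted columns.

batch,stage,defects
B02,test,922
B02,paint,114
B02,cut,603
B02,weld,743
B03,test,382
B03,paint,97
B03,cut,819
B03,weld,621
B04,test,635
B04,paint,967
B04,cut,492
B04,weld,578

Each (batch, column) pair becomes one row: 3 × 4 = 12 rows.
For example, (B02, test) → defects=922.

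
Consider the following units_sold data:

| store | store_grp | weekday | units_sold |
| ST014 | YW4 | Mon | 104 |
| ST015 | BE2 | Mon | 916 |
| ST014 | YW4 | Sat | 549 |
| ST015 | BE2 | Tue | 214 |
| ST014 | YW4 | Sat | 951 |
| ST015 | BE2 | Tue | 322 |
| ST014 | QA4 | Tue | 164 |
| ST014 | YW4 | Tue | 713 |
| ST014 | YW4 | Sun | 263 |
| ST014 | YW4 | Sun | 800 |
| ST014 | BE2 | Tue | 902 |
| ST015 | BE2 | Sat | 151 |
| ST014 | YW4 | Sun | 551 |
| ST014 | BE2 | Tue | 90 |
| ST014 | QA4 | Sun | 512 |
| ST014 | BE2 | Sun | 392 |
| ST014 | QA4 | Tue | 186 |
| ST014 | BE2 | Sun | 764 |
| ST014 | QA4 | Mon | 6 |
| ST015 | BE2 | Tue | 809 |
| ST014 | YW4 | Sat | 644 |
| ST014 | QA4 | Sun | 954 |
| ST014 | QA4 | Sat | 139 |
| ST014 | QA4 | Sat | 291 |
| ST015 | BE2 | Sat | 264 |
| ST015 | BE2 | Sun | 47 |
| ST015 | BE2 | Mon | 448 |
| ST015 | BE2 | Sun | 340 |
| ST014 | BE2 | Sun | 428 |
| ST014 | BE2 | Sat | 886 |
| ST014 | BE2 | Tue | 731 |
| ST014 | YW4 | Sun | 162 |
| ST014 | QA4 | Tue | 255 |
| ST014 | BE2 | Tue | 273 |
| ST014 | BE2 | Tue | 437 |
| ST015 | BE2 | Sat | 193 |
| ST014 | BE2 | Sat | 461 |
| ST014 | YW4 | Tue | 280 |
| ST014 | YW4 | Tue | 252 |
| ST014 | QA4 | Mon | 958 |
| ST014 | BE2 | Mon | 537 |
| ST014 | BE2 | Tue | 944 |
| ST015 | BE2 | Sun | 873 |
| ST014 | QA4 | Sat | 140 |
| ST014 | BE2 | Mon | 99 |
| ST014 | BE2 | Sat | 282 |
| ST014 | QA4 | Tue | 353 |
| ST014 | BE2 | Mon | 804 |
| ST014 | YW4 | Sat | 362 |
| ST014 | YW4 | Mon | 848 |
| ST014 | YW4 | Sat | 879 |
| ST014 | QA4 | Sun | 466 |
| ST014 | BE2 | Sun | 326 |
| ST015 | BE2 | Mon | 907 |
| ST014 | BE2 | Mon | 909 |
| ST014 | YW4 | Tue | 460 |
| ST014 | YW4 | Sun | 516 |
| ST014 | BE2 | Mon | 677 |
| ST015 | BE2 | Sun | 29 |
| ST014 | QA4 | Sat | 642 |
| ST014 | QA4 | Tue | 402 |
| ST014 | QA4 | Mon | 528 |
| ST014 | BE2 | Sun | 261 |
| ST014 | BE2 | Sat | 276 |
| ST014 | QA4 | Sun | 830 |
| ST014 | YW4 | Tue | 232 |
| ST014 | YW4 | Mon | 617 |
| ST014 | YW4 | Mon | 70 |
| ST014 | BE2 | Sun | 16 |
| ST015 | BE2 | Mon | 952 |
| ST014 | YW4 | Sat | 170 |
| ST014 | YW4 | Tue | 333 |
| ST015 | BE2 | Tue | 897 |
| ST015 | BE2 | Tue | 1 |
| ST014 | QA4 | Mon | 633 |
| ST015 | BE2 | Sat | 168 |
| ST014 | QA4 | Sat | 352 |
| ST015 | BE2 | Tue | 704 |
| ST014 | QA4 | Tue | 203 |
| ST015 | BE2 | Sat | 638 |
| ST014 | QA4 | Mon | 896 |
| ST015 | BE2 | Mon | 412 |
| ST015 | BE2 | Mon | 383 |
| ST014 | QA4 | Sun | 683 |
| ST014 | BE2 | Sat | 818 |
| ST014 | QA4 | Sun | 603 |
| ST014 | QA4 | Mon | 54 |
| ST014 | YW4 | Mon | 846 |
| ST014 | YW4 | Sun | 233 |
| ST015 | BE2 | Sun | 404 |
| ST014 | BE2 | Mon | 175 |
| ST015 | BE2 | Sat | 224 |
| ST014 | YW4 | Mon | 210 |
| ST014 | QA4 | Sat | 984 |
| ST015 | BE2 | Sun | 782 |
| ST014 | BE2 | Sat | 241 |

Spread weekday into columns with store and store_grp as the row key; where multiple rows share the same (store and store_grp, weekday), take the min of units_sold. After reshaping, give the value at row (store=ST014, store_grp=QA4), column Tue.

164

Rows with store=ST014, store_grp=QA4 and weekday=Tue: units_sold values are 164, 186, 255, 353, 402, 203.
min(164, 186, 255, 353, 402, 203) = 164.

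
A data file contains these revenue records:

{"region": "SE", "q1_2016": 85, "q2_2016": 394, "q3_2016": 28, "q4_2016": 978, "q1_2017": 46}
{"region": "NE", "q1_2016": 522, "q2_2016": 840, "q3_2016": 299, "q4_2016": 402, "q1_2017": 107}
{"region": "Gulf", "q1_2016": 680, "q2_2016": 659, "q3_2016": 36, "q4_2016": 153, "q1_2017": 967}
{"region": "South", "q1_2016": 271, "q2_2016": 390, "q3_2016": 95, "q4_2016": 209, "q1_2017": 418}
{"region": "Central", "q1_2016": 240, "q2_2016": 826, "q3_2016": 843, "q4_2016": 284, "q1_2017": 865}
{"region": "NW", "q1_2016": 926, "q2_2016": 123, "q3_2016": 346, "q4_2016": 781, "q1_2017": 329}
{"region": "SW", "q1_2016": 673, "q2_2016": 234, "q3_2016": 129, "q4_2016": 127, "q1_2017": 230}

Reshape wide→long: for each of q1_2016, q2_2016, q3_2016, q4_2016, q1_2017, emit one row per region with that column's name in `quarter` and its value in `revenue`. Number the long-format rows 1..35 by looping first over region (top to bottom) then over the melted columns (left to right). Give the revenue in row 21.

240

35 rows total (7 × 5). Row 21: index ⌊(21-1)/5⌋ = 4 into region → Central; (21-1) mod 5 = 0 into the melted columns → q1_2016.
So row 21 is (Central, q1_2016, 240); revenue = 240.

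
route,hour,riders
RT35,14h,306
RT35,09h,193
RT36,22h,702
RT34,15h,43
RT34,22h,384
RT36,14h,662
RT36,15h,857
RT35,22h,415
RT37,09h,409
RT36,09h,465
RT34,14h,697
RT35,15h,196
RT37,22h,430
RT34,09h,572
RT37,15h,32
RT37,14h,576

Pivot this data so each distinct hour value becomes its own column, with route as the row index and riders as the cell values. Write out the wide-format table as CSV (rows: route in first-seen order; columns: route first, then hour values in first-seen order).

Columns: route plus the 4 distinct hour values (14h, 09h, 22h, 15h).
For example, row RT35 column 14h takes riders=306 from the long row (RT35, 14h).

route,14h,09h,22h,15h
RT35,306,193,415,196
RT36,662,465,702,857
RT34,697,572,384,43
RT37,576,409,430,32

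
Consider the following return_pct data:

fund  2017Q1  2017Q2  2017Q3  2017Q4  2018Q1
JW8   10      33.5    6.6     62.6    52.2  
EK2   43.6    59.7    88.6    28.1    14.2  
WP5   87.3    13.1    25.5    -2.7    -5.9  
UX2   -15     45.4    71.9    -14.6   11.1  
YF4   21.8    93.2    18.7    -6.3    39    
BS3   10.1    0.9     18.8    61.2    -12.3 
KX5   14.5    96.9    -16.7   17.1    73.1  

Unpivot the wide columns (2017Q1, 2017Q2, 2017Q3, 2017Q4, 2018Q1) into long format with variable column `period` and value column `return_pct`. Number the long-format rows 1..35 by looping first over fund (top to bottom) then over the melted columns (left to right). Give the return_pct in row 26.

35 rows total (7 × 5). Row 26: index ⌊(26-1)/5⌋ = 5 into fund → BS3; (26-1) mod 5 = 0 into the melted columns → 2017Q1.
So row 26 is (BS3, 2017Q1, 10.1); return_pct = 10.1.

10.1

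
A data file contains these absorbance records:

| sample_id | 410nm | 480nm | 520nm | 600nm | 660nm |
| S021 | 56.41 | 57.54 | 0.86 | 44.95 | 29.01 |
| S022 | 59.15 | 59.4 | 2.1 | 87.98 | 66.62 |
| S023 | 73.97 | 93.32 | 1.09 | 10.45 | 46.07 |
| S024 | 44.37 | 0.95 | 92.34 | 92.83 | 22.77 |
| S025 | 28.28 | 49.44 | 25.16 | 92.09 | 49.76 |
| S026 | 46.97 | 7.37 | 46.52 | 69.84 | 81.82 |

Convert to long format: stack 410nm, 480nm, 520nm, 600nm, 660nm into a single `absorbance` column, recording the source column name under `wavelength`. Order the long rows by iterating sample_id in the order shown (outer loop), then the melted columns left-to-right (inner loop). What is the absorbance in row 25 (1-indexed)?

49.76

30 rows total (6 × 5). Row 25: index ⌊(25-1)/5⌋ = 4 into sample_id → S025; (25-1) mod 5 = 4 into the melted columns → 660nm.
So row 25 is (S025, 660nm, 49.76); absorbance = 49.76.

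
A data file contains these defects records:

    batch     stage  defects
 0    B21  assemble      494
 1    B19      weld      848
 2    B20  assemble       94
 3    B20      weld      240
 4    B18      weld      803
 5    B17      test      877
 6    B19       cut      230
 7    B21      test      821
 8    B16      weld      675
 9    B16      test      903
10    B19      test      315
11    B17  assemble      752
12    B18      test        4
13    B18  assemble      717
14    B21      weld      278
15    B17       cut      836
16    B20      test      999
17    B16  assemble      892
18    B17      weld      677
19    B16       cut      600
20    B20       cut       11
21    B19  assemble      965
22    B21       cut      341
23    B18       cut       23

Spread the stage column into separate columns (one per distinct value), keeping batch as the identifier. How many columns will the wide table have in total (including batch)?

5

1 column for batch plus 4 distinct stage values → 5 columns.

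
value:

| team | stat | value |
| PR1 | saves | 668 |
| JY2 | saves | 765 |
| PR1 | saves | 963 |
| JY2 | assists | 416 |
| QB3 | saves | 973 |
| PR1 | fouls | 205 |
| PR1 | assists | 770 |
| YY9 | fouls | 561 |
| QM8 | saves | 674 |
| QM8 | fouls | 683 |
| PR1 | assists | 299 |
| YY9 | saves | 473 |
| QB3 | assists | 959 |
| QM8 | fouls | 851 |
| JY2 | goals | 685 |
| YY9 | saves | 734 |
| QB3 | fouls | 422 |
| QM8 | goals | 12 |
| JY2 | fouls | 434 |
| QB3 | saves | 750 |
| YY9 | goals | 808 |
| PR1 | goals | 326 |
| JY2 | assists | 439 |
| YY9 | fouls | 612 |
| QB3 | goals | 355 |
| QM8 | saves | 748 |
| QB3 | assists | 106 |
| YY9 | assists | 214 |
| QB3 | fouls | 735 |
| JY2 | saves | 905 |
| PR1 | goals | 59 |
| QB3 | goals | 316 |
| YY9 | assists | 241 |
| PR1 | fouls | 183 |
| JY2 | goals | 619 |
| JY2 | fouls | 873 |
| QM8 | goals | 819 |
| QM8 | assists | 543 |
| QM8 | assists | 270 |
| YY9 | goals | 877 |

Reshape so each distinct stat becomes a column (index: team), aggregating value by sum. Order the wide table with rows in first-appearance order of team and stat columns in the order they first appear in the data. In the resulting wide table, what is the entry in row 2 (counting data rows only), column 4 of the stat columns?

1304

With rows in first-appearance order of team, row 2 is team=JY2. stat columns in first-appearance order: saves, assists, fouls, goals; column 4 is goals.
Long rows with team=JY2, stat=goals: 685 + 619 = 1304.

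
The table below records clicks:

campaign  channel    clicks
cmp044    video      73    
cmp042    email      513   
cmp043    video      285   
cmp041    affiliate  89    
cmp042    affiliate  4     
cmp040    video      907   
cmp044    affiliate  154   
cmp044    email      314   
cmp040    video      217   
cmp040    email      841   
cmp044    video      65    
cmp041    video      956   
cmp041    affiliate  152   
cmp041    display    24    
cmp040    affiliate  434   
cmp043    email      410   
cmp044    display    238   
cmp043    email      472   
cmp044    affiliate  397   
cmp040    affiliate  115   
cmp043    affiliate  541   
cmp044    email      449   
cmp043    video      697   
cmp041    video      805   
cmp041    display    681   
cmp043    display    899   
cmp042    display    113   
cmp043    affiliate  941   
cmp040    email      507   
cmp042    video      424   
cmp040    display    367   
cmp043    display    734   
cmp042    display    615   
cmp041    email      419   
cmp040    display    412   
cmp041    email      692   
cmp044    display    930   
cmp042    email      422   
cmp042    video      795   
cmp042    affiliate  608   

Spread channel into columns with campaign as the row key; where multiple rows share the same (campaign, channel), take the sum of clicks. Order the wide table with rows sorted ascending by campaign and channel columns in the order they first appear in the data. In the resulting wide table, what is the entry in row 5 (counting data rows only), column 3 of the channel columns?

551

With rows sorted ascending by campaign, row 5 is campaign=cmp044. channel columns in first-appearance order: video, email, affiliate, display; column 3 is affiliate.
Long rows with campaign=cmp044, channel=affiliate: 154 + 397 = 551.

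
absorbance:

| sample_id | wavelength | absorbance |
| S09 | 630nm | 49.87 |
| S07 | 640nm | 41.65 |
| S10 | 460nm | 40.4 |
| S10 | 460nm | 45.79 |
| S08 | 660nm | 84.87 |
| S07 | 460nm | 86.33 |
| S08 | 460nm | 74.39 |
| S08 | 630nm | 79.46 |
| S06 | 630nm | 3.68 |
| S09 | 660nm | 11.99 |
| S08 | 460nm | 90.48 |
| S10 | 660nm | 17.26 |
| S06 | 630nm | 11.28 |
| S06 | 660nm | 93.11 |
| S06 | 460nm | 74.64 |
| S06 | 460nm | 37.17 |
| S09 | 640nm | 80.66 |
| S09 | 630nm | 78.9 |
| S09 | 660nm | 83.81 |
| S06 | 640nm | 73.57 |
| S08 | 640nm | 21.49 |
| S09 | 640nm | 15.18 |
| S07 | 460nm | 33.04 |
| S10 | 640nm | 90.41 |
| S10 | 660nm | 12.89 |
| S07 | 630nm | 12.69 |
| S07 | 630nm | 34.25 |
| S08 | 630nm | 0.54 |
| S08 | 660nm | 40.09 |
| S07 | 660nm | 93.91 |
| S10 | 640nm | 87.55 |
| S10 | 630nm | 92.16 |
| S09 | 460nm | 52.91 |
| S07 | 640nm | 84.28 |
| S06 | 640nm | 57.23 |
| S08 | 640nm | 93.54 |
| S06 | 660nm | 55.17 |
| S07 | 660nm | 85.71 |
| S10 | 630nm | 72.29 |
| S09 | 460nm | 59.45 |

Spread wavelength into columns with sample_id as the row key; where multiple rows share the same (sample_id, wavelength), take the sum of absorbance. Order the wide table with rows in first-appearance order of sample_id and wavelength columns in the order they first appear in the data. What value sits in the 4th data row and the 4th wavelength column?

With rows in first-appearance order of sample_id, row 4 is sample_id=S08. wavelength columns in first-appearance order: 630nm, 640nm, 460nm, 660nm; column 4 is 660nm.
Long rows with sample_id=S08, wavelength=660nm: 84.87 + 40.09 = 124.96.

124.96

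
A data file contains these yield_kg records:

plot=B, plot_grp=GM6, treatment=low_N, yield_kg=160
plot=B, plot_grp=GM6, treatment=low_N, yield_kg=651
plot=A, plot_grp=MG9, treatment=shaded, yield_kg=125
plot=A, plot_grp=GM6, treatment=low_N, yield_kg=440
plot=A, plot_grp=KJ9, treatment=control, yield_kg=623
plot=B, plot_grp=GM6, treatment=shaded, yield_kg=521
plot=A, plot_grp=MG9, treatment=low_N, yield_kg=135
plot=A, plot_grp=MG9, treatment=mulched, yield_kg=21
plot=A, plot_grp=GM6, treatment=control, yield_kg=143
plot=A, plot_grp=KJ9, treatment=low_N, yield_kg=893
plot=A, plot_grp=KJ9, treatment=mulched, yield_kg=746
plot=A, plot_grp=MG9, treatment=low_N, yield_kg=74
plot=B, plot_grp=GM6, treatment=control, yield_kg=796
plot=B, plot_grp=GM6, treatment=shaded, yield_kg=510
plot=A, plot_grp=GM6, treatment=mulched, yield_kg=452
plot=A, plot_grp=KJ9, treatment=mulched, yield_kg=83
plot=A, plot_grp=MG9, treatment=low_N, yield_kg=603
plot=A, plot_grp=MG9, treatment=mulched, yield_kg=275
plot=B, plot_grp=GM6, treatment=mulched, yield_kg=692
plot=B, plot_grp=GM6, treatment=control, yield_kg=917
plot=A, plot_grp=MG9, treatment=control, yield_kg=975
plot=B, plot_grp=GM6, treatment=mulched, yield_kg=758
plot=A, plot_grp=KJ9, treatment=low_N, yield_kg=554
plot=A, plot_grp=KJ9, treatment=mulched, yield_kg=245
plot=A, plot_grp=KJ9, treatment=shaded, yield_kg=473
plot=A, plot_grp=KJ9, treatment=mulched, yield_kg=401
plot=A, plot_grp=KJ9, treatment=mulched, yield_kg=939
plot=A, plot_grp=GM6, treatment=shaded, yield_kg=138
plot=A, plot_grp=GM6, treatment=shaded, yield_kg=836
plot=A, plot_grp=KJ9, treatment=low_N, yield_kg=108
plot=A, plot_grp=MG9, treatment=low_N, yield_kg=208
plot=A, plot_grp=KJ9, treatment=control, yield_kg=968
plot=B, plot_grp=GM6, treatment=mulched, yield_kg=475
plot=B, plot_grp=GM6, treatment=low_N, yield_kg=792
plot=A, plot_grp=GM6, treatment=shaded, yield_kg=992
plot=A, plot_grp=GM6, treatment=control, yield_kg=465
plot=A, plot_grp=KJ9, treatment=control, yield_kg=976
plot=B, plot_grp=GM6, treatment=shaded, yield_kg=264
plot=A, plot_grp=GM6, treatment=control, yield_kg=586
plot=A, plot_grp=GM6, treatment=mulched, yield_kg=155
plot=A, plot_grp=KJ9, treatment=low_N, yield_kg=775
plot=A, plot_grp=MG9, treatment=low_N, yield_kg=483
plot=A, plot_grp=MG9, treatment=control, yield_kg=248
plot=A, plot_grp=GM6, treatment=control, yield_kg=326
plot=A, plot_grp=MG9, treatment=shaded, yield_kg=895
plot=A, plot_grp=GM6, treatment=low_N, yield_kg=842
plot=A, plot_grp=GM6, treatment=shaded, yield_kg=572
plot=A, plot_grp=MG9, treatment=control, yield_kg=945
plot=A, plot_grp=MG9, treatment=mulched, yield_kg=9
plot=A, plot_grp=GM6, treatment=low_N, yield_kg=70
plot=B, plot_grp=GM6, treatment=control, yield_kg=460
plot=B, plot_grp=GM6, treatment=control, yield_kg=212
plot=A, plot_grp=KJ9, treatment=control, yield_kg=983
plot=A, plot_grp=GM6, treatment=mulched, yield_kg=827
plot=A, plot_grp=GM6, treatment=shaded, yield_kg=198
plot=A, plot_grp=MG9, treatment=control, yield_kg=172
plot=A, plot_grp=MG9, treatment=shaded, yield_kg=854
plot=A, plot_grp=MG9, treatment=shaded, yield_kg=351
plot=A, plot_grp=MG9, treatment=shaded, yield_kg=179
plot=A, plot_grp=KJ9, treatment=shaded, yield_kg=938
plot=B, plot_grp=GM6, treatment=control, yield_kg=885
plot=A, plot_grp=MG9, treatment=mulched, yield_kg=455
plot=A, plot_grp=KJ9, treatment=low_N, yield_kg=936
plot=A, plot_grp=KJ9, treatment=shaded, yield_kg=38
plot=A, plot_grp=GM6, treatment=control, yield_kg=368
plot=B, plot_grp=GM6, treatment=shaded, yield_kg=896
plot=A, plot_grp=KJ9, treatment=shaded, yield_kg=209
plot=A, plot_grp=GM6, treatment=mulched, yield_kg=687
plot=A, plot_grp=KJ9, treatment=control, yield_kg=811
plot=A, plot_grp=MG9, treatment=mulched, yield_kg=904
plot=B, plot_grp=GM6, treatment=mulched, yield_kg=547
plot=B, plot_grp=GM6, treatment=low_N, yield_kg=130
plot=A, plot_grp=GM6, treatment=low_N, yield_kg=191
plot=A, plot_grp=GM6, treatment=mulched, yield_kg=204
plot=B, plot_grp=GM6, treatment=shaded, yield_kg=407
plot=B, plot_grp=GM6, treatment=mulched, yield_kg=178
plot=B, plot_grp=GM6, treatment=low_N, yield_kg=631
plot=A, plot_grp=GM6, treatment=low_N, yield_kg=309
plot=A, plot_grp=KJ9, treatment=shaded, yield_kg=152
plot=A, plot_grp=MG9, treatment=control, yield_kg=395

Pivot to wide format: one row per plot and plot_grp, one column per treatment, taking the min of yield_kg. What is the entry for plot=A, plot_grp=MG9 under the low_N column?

74

Rows with plot=A, plot_grp=MG9 and treatment=low_N: yield_kg values are 135, 74, 603, 208, 483.
min(135, 74, 603, 208, 483) = 74.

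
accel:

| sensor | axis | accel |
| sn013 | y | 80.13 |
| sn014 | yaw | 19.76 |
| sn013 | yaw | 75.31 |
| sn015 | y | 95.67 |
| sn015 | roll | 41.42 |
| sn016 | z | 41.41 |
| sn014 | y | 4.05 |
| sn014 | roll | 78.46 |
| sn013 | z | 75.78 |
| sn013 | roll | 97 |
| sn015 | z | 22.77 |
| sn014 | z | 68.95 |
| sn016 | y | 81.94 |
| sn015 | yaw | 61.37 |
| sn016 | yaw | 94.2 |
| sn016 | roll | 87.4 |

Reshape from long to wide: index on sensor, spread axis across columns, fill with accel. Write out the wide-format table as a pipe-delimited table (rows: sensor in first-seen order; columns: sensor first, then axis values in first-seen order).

Columns: sensor plus the 4 distinct axis values (y, yaw, roll, z).
For example, row sn013 column y takes accel=80.13 from the long row (sn013, y).

| sensor | y | yaw | roll | z |
| sn013 | 80.13 | 75.31 | 97 | 75.78 |
| sn014 | 4.05 | 19.76 | 78.46 | 68.95 |
| sn015 | 95.67 | 61.37 | 41.42 | 22.77 |
| sn016 | 81.94 | 94.2 | 87.4 | 41.41 |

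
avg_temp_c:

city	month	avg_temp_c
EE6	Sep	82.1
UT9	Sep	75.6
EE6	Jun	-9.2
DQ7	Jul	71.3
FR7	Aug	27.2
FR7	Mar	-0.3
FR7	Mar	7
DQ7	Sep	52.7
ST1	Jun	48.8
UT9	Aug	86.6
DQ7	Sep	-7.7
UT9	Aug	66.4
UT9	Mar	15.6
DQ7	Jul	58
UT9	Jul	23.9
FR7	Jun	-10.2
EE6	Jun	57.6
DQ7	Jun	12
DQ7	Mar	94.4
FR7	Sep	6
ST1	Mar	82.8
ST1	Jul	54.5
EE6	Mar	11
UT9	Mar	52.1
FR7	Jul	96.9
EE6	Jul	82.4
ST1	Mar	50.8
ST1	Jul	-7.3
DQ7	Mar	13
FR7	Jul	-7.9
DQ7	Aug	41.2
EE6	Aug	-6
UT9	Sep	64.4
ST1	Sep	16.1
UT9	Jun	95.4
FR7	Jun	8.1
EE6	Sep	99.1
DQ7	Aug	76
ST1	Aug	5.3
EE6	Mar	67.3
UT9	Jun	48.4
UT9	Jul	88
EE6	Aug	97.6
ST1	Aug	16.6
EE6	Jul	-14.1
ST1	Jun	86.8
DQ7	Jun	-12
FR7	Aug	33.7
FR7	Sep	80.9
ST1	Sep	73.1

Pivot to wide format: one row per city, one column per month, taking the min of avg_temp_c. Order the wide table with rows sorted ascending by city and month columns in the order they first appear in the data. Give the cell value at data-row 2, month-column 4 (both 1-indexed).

-6

With rows sorted ascending by city, row 2 is city=EE6. month columns in first-appearance order: Sep, Jun, Jul, Aug, Mar; column 4 is Aug.
Long rows with city=EE6, month=Aug: min(-6, 97.6) = -6.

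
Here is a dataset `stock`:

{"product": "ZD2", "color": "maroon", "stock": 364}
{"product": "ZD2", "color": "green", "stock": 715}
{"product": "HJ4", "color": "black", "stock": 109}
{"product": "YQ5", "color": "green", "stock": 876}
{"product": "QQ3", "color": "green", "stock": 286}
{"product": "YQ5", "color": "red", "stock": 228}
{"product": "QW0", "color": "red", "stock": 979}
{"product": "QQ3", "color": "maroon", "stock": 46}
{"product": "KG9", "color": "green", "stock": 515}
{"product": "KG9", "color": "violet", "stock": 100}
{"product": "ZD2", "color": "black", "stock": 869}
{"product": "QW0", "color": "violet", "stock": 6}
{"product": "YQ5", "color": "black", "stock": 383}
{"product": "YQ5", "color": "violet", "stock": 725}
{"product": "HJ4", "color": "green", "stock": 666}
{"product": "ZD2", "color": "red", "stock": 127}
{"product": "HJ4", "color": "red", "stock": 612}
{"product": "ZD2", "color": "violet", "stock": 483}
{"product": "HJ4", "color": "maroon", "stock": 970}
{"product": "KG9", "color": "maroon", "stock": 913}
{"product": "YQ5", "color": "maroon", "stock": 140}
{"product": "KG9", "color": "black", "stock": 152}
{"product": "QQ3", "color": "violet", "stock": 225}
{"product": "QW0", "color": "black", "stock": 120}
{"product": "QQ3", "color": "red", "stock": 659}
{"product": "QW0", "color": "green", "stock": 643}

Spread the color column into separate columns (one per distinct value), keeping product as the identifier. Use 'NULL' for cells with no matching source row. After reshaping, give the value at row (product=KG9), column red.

No long-format row has product=KG9 and color=red, so the cell is NULL.

NULL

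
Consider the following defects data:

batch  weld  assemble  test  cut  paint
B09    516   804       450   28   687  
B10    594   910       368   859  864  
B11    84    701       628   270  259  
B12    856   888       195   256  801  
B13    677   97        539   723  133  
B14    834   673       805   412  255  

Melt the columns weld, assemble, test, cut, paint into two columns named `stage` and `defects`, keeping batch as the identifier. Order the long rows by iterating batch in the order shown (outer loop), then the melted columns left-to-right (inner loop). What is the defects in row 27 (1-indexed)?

30 rows total (6 × 5). Row 27: index ⌊(27-1)/5⌋ = 5 into batch → B14; (27-1) mod 5 = 1 into the melted columns → assemble.
So row 27 is (B14, assemble, 673); defects = 673.

673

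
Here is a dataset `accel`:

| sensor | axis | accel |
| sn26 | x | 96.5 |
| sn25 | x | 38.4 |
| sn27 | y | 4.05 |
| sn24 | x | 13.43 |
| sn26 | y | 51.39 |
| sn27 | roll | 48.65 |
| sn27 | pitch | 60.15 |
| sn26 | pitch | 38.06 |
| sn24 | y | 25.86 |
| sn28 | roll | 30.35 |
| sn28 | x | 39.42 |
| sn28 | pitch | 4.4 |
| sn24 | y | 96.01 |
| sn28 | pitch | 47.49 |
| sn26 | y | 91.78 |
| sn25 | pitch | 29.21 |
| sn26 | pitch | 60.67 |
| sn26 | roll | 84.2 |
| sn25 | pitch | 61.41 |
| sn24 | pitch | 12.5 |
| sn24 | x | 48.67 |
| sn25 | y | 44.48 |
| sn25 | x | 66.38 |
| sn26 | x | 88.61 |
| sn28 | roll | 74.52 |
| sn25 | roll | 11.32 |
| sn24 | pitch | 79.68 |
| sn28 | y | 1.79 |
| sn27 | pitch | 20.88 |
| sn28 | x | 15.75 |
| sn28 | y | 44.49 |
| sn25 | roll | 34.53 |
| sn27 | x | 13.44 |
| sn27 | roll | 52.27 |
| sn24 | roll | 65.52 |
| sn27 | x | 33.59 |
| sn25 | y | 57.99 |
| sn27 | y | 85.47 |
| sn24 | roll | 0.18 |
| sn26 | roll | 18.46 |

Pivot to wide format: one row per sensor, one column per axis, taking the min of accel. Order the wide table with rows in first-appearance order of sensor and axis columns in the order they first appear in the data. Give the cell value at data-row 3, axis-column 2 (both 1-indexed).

4.05

With rows in first-appearance order of sensor, row 3 is sensor=sn27. axis columns in first-appearance order: x, y, roll, pitch; column 2 is y.
Long rows with sensor=sn27, axis=y: min(4.05, 85.47) = 4.05.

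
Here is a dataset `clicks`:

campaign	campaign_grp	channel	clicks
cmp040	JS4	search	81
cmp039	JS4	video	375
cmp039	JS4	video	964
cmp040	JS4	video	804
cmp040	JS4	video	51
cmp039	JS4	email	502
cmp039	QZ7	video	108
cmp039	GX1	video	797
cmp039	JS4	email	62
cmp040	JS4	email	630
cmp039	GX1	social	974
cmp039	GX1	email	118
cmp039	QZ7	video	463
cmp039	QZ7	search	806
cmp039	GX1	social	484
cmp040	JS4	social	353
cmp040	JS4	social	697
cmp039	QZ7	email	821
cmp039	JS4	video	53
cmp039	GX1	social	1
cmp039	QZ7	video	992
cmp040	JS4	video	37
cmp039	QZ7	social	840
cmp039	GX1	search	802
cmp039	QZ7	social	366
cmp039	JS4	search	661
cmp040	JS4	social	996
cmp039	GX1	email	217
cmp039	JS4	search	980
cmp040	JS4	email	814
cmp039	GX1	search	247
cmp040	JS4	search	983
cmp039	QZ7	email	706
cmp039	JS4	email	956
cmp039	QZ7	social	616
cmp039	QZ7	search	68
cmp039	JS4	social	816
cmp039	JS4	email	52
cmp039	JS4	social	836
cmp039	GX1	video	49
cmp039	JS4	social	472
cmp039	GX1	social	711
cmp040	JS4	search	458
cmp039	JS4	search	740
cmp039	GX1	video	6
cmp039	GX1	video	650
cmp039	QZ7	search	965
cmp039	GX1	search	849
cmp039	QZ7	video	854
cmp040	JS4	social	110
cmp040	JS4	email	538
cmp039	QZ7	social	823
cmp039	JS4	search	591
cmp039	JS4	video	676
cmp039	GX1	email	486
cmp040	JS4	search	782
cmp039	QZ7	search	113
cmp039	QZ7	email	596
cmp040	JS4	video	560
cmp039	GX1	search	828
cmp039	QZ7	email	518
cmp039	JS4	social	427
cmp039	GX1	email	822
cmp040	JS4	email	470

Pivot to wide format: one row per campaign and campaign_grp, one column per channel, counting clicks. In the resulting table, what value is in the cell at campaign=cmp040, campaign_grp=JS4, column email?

4

Rows with campaign=cmp040, campaign_grp=JS4 and channel=email: clicks values are 630, 814, 538, 470.
4 rows match — count = 4.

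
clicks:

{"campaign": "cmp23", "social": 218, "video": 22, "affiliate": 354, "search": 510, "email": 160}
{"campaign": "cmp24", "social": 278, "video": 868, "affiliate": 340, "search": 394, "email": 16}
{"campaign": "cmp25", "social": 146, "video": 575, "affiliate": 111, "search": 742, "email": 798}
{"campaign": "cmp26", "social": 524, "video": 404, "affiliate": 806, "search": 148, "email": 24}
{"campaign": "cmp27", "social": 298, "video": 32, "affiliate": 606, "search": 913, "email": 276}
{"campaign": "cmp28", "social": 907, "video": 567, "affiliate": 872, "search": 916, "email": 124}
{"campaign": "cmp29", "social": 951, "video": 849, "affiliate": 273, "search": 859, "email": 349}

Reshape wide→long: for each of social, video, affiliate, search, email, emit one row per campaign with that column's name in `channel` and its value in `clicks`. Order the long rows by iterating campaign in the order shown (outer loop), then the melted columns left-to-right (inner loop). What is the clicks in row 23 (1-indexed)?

35 rows total (7 × 5). Row 23: index ⌊(23-1)/5⌋ = 4 into campaign → cmp27; (23-1) mod 5 = 2 into the melted columns → affiliate.
So row 23 is (cmp27, affiliate, 606); clicks = 606.

606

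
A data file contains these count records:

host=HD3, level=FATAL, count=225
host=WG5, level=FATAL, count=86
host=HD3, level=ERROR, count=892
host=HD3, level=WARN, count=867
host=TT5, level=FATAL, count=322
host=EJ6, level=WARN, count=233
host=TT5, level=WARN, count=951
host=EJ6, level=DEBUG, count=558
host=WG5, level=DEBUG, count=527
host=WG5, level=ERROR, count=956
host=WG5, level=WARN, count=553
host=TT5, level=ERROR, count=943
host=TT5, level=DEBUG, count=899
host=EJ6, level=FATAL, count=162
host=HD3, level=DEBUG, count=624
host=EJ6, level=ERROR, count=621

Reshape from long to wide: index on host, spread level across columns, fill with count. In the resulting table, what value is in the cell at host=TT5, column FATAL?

Wide layout: rows indexed by host, columns are the 4 distinct level values (FATAL, ERROR, WARN, DEBUG).
Cell (host=TT5, level=FATAL) draws from the long row where host=TT5 and level=FATAL, which has count=322.

322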